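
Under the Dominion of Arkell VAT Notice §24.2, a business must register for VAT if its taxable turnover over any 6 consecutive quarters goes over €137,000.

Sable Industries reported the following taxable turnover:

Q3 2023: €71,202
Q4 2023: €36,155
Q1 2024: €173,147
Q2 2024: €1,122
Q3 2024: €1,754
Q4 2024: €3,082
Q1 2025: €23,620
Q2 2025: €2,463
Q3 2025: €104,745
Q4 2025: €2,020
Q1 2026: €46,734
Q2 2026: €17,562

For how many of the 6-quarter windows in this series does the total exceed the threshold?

6

Q3 2023–Q4 2024: €71,202 + €36,155 + €173,147 + €1,122 + €1,754 + €3,082 = €286,462 (over)
Q4 2023–Q1 2025: €36,155 + €173,147 + €1,122 + €1,754 + €3,082 + €23,620 = €238,880 (over)
Q1 2024–Q2 2025: €173,147 + €1,122 + €1,754 + €3,082 + €23,620 + €2,463 = €205,188 (over)
Q2 2024–Q3 2025: €1,122 + €1,754 + €3,082 + €23,620 + €2,463 + €104,745 = €136,786 (under)
Q3 2024–Q4 2025: €1,754 + €3,082 + €23,620 + €2,463 + €104,745 + €2,020 = €137,684 (over)
Q4 2024–Q1 2026: €3,082 + €23,620 + €2,463 + €104,745 + €2,020 + €46,734 = €182,664 (over)
Q1 2025–Q2 2026: €23,620 + €2,463 + €104,745 + €2,020 + €46,734 + €17,562 = €197,144 (over)
6 windows exceed the threshold.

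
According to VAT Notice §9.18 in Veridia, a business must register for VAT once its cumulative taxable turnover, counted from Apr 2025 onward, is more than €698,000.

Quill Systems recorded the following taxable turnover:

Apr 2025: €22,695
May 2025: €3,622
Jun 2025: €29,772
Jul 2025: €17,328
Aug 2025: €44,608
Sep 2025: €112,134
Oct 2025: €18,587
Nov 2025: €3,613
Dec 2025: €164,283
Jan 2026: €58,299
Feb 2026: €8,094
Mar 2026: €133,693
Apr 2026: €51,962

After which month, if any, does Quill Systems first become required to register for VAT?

Through Apr 2025: €22,695
Through May 2025: €26,317
Through Jun 2025: €56,089
Through Jul 2025: €73,417
Through Aug 2025: €118,025
Through Sep 2025: €230,159
Through Oct 2025: €248,746
Through Nov 2025: €252,359
Through Dec 2025: €416,642
Through Jan 2026: €474,941
Through Feb 2026: €483,035
Through Mar 2026: €616,728
Through Apr 2026: €668,690
Final cumulative total €668,690 ≤ €698,000; the threshold is never exceeded.

Not triggered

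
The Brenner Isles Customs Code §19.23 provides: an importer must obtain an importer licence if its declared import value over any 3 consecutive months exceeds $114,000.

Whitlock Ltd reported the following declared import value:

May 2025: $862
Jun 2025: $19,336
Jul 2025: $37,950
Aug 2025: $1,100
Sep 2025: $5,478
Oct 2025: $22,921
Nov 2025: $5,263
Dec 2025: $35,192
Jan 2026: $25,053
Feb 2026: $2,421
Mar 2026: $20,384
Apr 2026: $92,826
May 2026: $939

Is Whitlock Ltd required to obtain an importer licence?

May 2025–Jul 2025: $862 + $19,336 + $37,950 = $58,148 (under)
Jun 2025–Aug 2025: $19,336 + $37,950 + $1,100 = $58,386 (under)
Jul 2025–Sep 2025: $37,950 + $1,100 + $5,478 = $44,528 (under)
Aug 2025–Oct 2025: $1,100 + $5,478 + $22,921 = $29,499 (under)
Sep 2025–Nov 2025: $5,478 + $22,921 + $5,263 = $33,662 (under)
Oct 2025–Dec 2025: $22,921 + $5,263 + $35,192 = $63,376 (under)
Nov 2025–Jan 2026: $5,263 + $35,192 + $25,053 = $65,508 (under)
Dec 2025–Feb 2026: $35,192 + $25,053 + $2,421 = $62,666 (under)
Jan 2026–Mar 2026: $25,053 + $2,421 + $20,384 = $47,858 (under)
Feb 2026–Apr 2026: $2,421 + $20,384 + $92,826 = $115,631 (over)
Mar 2026–May 2026: $20,384 + $92,826 + $939 = $114,149 (over)
At least one window exceeds $114,000.

Yes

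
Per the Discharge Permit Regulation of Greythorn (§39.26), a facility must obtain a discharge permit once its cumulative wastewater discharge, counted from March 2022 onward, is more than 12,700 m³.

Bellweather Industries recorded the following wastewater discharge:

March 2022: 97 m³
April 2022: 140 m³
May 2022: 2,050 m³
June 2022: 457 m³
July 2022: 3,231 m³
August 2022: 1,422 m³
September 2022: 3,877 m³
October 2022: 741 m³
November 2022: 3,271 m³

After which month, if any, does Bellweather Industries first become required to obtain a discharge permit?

Through March 2022: 97 m³
Through April 2022: 237 m³
Through May 2022: 2,287 m³
Through June 2022: 2,744 m³
Through July 2022: 5,975 m³
Through August 2022: 7,397 m³
Through September 2022: 11,274 m³
Through October 2022: 12,015 m³
Through November 2022: 15,286 m³ ← exceeds threshold

November 2022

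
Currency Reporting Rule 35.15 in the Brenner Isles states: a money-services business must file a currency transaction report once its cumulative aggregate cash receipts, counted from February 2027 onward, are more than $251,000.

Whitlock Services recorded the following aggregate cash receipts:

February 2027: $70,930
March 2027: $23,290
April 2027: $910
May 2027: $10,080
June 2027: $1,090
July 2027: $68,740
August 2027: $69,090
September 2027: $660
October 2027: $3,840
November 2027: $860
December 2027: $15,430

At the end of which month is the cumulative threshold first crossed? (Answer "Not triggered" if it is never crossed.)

December 2027

Through February 2027: $70,930
Through March 2027: $94,220
Through April 2027: $95,130
Through May 2027: $105,210
Through June 2027: $106,300
Through July 2027: $175,040
Through August 2027: $244,130
Through September 2027: $244,790
Through October 2027: $248,630
Through November 2027: $249,490
Through December 2027: $264,920 ← exceeds threshold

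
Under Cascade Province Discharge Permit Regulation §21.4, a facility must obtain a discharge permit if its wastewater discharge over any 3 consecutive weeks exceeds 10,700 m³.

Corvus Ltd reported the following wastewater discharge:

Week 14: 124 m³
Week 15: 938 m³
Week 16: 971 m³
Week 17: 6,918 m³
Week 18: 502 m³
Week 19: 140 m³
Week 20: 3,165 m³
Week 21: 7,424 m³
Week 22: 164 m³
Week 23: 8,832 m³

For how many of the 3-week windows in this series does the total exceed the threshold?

3

Week 14–Week 16: 124 m³ + 938 m³ + 971 m³ = 2,033 m³ (under)
Week 15–Week 17: 938 m³ + 971 m³ + 6,918 m³ = 8,827 m³ (under)
Week 16–Week 18: 971 m³ + 6,918 m³ + 502 m³ = 8,391 m³ (under)
Week 17–Week 19: 6,918 m³ + 502 m³ + 140 m³ = 7,560 m³ (under)
Week 18–Week 20: 502 m³ + 140 m³ + 3,165 m³ = 3,807 m³ (under)
Week 19–Week 21: 140 m³ + 3,165 m³ + 7,424 m³ = 10,729 m³ (over)
Week 20–Week 22: 3,165 m³ + 7,424 m³ + 164 m³ = 10,753 m³ (over)
Week 21–Week 23: 7,424 m³ + 164 m³ + 8,832 m³ = 16,420 m³ (over)
3 windows exceed the threshold.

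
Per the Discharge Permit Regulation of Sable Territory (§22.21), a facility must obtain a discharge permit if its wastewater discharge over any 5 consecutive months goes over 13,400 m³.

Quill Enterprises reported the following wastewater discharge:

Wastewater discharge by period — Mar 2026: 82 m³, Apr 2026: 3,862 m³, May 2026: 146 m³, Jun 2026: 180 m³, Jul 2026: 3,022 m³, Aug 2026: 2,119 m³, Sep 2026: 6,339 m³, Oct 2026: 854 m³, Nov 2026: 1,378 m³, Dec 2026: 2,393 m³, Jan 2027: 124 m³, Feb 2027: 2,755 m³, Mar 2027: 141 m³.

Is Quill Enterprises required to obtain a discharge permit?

Mar 2026–Jul 2026: 82 m³ + 3,862 m³ + 146 m³ + 180 m³ + 3,022 m³ = 7,292 m³ (under)
Apr 2026–Aug 2026: 3,862 m³ + 146 m³ + 180 m³ + 3,022 m³ + 2,119 m³ = 9,329 m³ (under)
May 2026–Sep 2026: 146 m³ + 180 m³ + 3,022 m³ + 2,119 m³ + 6,339 m³ = 11,806 m³ (under)
Jun 2026–Oct 2026: 180 m³ + 3,022 m³ + 2,119 m³ + 6,339 m³ + 854 m³ = 12,514 m³ (under)
Jul 2026–Nov 2026: 3,022 m³ + 2,119 m³ + 6,339 m³ + 854 m³ + 1,378 m³ = 13,712 m³ (over)
Aug 2026–Dec 2026: 2,119 m³ + 6,339 m³ + 854 m³ + 1,378 m³ + 2,393 m³ = 13,083 m³ (under)
Sep 2026–Jan 2027: 6,339 m³ + 854 m³ + 1,378 m³ + 2,393 m³ + 124 m³ = 11,088 m³ (under)
Oct 2026–Feb 2027: 854 m³ + 1,378 m³ + 2,393 m³ + 124 m³ + 2,755 m³ = 7,504 m³ (under)
Nov 2026–Mar 2027: 1,378 m³ + 2,393 m³ + 124 m³ + 2,755 m³ + 141 m³ = 6,791 m³ (under)
At least one window exceeds 13,400 m³.

Yes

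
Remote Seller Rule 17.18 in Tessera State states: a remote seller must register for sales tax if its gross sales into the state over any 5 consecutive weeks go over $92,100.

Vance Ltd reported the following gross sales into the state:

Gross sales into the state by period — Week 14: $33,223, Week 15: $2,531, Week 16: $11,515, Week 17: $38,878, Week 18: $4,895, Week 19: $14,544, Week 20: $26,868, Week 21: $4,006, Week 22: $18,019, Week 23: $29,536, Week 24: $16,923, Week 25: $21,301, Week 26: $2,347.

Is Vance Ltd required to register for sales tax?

Yes

Week 14–Week 18: $33,223 + $2,531 + $11,515 + $38,878 + $4,895 = $91,042 (under)
Week 15–Week 19: $2,531 + $11,515 + $38,878 + $4,895 + $14,544 = $72,363 (under)
Week 16–Week 20: $11,515 + $38,878 + $4,895 + $14,544 + $26,868 = $96,700 (over)
Week 17–Week 21: $38,878 + $4,895 + $14,544 + $26,868 + $4,006 = $89,191 (under)
Week 18–Week 22: $4,895 + $14,544 + $26,868 + $4,006 + $18,019 = $68,332 (under)
Week 19–Week 23: $14,544 + $26,868 + $4,006 + $18,019 + $29,536 = $92,973 (over)
Week 20–Week 24: $26,868 + $4,006 + $18,019 + $29,536 + $16,923 = $95,352 (over)
Week 21–Week 25: $4,006 + $18,019 + $29,536 + $16,923 + $21,301 = $89,785 (under)
Week 22–Week 26: $18,019 + $29,536 + $16,923 + $21,301 + $2,347 = $88,126 (under)
At least one window exceeds $92,100.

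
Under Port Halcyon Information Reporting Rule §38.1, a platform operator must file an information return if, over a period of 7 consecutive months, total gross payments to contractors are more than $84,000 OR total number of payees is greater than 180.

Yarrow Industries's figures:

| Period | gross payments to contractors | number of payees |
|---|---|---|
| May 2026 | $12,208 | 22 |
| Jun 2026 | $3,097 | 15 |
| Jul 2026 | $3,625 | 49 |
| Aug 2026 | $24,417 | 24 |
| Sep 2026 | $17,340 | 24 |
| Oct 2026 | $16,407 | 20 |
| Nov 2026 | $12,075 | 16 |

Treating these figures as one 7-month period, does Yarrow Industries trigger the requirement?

Total gross payments to contractors: $12,208 + $3,097 + $3,625 + $24,417 + $17,340 + $16,407 + $12,075 = $89,169 (> $84,000).
Total number of payees: 22 + 15 + 49 + 24 + 24 + 20 + 16 = 170 (≤ 180).
The test is 'or': at least one threshold is exceeded.

Yes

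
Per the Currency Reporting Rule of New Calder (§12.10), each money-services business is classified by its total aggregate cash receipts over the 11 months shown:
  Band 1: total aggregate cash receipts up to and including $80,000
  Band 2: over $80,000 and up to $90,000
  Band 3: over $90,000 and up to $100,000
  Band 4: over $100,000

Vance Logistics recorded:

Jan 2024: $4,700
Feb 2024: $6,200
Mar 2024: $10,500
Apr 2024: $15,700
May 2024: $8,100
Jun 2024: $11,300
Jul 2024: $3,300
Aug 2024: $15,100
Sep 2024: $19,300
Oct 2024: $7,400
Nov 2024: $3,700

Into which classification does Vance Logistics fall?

Band 4

Total aggregate cash receipts: $4,700 + $6,200 + $10,500 + $15,700 + $8,100 + $11,300 + $3,300 + $15,100 + $19,300 + $7,400 + $3,700 = $105,300.
$105,300 > $100,000, so Band 4 applies.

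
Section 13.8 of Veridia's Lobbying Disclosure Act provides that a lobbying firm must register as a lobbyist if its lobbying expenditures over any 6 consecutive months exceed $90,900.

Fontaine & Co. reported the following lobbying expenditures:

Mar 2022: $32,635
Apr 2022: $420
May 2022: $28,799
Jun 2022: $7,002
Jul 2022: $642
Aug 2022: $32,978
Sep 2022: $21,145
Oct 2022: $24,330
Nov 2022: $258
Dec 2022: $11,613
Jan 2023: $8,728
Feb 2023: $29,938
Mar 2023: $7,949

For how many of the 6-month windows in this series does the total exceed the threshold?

6

Mar 2022–Aug 2022: $32,635 + $420 + $28,799 + $7,002 + $642 + $32,978 = $102,476 (over)
Apr 2022–Sep 2022: $420 + $28,799 + $7,002 + $642 + $32,978 + $21,145 = $90,986 (over)
May 2022–Oct 2022: $28,799 + $7,002 + $642 + $32,978 + $21,145 + $24,330 = $114,896 (over)
Jun 2022–Nov 2022: $7,002 + $642 + $32,978 + $21,145 + $24,330 + $258 = $86,355 (under)
Jul 2022–Dec 2022: $642 + $32,978 + $21,145 + $24,330 + $258 + $11,613 = $90,966 (over)
Aug 2022–Jan 2023: $32,978 + $21,145 + $24,330 + $258 + $11,613 + $8,728 = $99,052 (over)
Sep 2022–Feb 2023: $21,145 + $24,330 + $258 + $11,613 + $8,728 + $29,938 = $96,012 (over)
Oct 2022–Mar 2023: $24,330 + $258 + $11,613 + $8,728 + $29,938 + $7,949 = $82,816 (under)
6 windows exceed the threshold.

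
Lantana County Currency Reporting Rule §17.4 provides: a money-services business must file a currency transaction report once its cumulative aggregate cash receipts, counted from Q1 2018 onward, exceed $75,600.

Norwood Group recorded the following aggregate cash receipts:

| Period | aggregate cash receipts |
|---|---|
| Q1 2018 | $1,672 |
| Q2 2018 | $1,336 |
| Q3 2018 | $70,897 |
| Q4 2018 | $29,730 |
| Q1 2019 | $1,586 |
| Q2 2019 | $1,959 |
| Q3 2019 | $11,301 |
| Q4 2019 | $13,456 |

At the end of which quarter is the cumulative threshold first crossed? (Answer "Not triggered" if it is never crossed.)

Q4 2018

Through Q1 2018: $1,672
Through Q2 2018: $3,008
Through Q3 2018: $73,905
Through Q4 2018: $103,635 ← exceeds threshold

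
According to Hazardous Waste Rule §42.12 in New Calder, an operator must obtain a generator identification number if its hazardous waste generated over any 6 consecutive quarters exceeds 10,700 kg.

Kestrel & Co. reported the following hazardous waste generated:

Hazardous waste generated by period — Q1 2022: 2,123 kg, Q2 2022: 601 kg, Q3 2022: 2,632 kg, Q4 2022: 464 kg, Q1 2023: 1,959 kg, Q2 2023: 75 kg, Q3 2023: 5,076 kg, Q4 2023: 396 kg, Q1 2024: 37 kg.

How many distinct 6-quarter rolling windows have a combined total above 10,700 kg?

Q1 2022–Q2 2023: 2,123 kg + 601 kg + 2,632 kg + 464 kg + 1,959 kg + 75 kg = 7,854 kg (under)
Q2 2022–Q3 2023: 601 kg + 2,632 kg + 464 kg + 1,959 kg + 75 kg + 5,076 kg = 10,807 kg (over)
Q3 2022–Q4 2023: 2,632 kg + 464 kg + 1,959 kg + 75 kg + 5,076 kg + 396 kg = 10,602 kg (under)
Q4 2022–Q1 2024: 464 kg + 1,959 kg + 75 kg + 5,076 kg + 396 kg + 37 kg = 8,007 kg (under)
1 window exceeds the threshold.

1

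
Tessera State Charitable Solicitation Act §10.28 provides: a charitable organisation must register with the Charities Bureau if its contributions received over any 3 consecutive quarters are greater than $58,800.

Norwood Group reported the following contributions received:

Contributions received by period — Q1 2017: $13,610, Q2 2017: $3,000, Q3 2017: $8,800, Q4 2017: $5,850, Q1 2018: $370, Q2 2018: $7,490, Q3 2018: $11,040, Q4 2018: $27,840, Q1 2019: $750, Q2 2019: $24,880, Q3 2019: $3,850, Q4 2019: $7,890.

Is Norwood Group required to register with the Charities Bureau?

Q1 2017–Q3 2017: $13,610 + $3,000 + $8,800 = $25,410 (under)
Q2 2017–Q4 2017: $3,000 + $8,800 + $5,850 = $17,650 (under)
Q3 2017–Q1 2018: $8,800 + $5,850 + $370 = $15,020 (under)
Q4 2017–Q2 2018: $5,850 + $370 + $7,490 = $13,710 (under)
Q1 2018–Q3 2018: $370 + $7,490 + $11,040 = $18,900 (under)
Q2 2018–Q4 2018: $7,490 + $11,040 + $27,840 = $46,370 (under)
Q3 2018–Q1 2019: $11,040 + $27,840 + $750 = $39,630 (under)
Q4 2018–Q2 2019: $27,840 + $750 + $24,880 = $53,470 (under)
Q1 2019–Q3 2019: $750 + $24,880 + $3,850 = $29,480 (under)
Q2 2019–Q4 2019: $24,880 + $3,850 + $7,890 = $36,620 (under)
No window exceeds $58,800.

No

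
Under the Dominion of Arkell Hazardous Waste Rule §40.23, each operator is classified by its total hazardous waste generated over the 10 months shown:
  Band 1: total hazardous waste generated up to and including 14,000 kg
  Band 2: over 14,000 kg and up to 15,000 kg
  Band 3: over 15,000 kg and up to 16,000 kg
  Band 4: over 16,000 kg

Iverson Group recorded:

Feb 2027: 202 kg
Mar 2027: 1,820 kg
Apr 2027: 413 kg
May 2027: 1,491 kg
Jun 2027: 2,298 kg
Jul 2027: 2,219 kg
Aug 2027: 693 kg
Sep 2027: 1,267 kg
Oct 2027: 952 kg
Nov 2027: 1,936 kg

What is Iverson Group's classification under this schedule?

Band 1

Total hazardous waste generated: 202 kg + 1,820 kg + 413 kg + 1,491 kg + 2,298 kg + 2,219 kg + 693 kg + 1,267 kg + 952 kg + 1,936 kg = 13,291 kg.
13,291 kg ≤ 14,000 kg, so Band 1 applies.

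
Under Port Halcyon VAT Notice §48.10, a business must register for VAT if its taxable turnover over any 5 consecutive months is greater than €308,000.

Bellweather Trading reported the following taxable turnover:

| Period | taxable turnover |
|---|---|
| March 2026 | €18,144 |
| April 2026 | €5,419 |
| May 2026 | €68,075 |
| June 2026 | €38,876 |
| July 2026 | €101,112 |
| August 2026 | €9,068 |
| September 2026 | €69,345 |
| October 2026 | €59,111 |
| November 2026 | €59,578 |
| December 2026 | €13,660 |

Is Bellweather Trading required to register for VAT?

March 2026–July 2026: €18,144 + €5,419 + €68,075 + €38,876 + €101,112 = €231,626 (under)
April 2026–August 2026: €5,419 + €68,075 + €38,876 + €101,112 + €9,068 = €222,550 (under)
May 2026–September 2026: €68,075 + €38,876 + €101,112 + €9,068 + €69,345 = €286,476 (under)
June 2026–October 2026: €38,876 + €101,112 + €9,068 + €69,345 + €59,111 = €277,512 (under)
July 2026–November 2026: €101,112 + €9,068 + €69,345 + €59,111 + €59,578 = €298,214 (under)
August 2026–December 2026: €9,068 + €69,345 + €59,111 + €59,578 + €13,660 = €210,762 (under)
No window exceeds €308,000.

No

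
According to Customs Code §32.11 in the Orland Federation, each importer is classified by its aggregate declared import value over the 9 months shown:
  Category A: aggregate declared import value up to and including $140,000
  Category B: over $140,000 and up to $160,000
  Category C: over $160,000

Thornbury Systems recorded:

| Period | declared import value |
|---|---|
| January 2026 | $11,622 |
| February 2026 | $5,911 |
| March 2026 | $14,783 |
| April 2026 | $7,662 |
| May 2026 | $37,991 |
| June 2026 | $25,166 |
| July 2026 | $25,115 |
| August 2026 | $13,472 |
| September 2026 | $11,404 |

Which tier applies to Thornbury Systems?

Aggregate declared import value: $11,622 + $5,911 + $14,783 + $7,662 + $37,991 + $25,166 + $25,115 + $13,472 + $11,404 = $153,126.
$140,000 < $153,126 ≤ $160,000, so Category B applies.

Category B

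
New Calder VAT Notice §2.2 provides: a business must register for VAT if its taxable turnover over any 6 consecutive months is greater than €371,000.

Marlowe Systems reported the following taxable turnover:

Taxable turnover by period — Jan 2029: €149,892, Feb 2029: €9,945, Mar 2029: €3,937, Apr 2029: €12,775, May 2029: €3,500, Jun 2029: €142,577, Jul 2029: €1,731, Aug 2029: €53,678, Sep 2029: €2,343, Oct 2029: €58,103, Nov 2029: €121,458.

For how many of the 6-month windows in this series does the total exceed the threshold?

1

Jan 2029–Jun 2029: €149,892 + €9,945 + €3,937 + €12,775 + €3,500 + €142,577 = €322,626 (under)
Feb 2029–Jul 2029: €9,945 + €3,937 + €12,775 + €3,500 + €142,577 + €1,731 = €174,465 (under)
Mar 2029–Aug 2029: €3,937 + €12,775 + €3,500 + €142,577 + €1,731 + €53,678 = €218,198 (under)
Apr 2029–Sep 2029: €12,775 + €3,500 + €142,577 + €1,731 + €53,678 + €2,343 = €216,604 (under)
May 2029–Oct 2029: €3,500 + €142,577 + €1,731 + €53,678 + €2,343 + €58,103 = €261,932 (under)
Jun 2029–Nov 2029: €142,577 + €1,731 + €53,678 + €2,343 + €58,103 + €121,458 = €379,890 (over)
1 window exceeds the threshold.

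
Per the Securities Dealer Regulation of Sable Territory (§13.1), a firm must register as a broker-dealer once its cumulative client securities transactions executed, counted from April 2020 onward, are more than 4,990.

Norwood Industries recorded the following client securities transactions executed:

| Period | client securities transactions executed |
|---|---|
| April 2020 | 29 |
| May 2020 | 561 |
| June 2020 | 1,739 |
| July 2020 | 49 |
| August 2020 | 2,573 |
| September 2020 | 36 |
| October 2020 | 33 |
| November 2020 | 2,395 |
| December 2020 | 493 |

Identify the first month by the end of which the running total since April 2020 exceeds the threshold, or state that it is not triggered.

October 2020

Through April 2020: 29
Through May 2020: 590
Through June 2020: 2,329
Through July 2020: 2,378
Through August 2020: 4,951
Through September 2020: 4,987
Through October 2020: 5,020 ← exceeds threshold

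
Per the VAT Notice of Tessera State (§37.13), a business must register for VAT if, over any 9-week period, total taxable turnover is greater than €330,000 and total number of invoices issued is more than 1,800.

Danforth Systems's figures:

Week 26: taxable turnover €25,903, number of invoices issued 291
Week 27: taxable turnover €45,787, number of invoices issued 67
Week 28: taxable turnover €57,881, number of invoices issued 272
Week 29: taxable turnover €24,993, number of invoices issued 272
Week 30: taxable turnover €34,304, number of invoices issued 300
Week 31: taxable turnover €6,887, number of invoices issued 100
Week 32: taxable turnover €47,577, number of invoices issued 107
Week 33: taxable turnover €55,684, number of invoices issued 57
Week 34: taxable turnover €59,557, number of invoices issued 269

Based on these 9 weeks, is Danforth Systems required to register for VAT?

No

Total taxable turnover: €25,903 + €45,787 + €57,881 + €24,993 + €34,304 + €6,887 + €47,577 + €55,684 + €59,557 = €358,573 (> €330,000).
Total number of invoices issued: 291 + 67 + 272 + 272 + 300 + 100 + 107 + 57 + 269 = 1,735 (≤ 1,800).
The test is 'and': the rule requires both, and at least one is not exceeded.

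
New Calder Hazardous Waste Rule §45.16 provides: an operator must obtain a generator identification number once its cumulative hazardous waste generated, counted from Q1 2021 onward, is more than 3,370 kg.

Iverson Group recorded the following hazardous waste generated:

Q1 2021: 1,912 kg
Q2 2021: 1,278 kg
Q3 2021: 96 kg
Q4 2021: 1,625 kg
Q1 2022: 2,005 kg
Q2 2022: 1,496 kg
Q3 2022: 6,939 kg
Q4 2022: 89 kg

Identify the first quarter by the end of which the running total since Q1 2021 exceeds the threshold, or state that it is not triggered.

Through Q1 2021: 1,912 kg
Through Q2 2021: 3,190 kg
Through Q3 2021: 3,286 kg
Through Q4 2021: 4,911 kg ← exceeds threshold

Q4 2021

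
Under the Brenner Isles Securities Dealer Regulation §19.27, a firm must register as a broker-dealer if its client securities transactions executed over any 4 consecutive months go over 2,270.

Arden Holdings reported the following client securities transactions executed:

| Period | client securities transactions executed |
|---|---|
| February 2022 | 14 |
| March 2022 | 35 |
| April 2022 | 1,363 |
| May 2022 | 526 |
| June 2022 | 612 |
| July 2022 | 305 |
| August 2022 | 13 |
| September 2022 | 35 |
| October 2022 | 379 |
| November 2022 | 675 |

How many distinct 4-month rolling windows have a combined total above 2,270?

February 2022–May 2022: 14 + 35 + 1,363 + 526 = 1,938 (under)
March 2022–June 2022: 35 + 1,363 + 526 + 612 = 2,536 (over)
April 2022–July 2022: 1,363 + 526 + 612 + 305 = 2,806 (over)
May 2022–August 2022: 526 + 612 + 305 + 13 = 1,456 (under)
June 2022–September 2022: 612 + 305 + 13 + 35 = 965 (under)
July 2022–October 2022: 305 + 13 + 35 + 379 = 732 (under)
August 2022–November 2022: 13 + 35 + 379 + 675 = 1,102 (under)
2 windows exceed the threshold.

2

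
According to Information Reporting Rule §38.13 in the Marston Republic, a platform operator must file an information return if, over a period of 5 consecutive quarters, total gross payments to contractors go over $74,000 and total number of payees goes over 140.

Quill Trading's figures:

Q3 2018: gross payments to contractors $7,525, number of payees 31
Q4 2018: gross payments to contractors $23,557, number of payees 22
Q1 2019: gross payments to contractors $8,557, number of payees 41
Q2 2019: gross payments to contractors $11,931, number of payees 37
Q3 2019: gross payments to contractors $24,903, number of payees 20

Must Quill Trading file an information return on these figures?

Yes

Total gross payments to contractors: $7,525 + $23,557 + $8,557 + $11,931 + $24,903 = $76,473 (> $74,000).
Total number of payees: 31 + 22 + 41 + 37 + 20 = 151 (> 140).
The test is 'and': both thresholds are exceeded.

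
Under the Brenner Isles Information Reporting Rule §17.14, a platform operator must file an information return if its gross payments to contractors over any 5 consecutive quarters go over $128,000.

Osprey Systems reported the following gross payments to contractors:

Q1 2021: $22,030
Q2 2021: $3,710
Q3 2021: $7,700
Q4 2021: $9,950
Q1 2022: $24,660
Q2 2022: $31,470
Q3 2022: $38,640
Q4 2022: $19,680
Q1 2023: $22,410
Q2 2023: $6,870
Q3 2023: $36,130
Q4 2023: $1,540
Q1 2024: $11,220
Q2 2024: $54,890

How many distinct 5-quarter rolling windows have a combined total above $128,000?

1

Q1 2021–Q1 2022: $22,030 + $3,710 + $7,700 + $9,950 + $24,660 = $68,050 (under)
Q2 2021–Q2 2022: $3,710 + $7,700 + $9,950 + $24,660 + $31,470 = $77,490 (under)
Q3 2021–Q3 2022: $7,700 + $9,950 + $24,660 + $31,470 + $38,640 = $112,420 (under)
Q4 2021–Q4 2022: $9,950 + $24,660 + $31,470 + $38,640 + $19,680 = $124,400 (under)
Q1 2022–Q1 2023: $24,660 + $31,470 + $38,640 + $19,680 + $22,410 = $136,860 (over)
Q2 2022–Q2 2023: $31,470 + $38,640 + $19,680 + $22,410 + $6,870 = $119,070 (under)
Q3 2022–Q3 2023: $38,640 + $19,680 + $22,410 + $6,870 + $36,130 = $123,730 (under)
Q4 2022–Q4 2023: $19,680 + $22,410 + $6,870 + $36,130 + $1,540 = $86,630 (under)
Q1 2023–Q1 2024: $22,410 + $6,870 + $36,130 + $1,540 + $11,220 = $78,170 (under)
Q2 2023–Q2 2024: $6,870 + $36,130 + $1,540 + $11,220 + $54,890 = $110,650 (under)
1 window exceeds the threshold.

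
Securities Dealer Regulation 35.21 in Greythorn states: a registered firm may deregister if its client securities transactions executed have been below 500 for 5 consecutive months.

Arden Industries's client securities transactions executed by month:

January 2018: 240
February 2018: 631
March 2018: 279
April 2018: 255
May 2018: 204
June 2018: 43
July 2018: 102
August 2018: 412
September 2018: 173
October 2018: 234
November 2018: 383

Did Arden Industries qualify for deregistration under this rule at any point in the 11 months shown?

Months below 500: January 2018, March 2018, April 2018, May 2018, June 2018, July 2018, August 2018, September 2018, October 2018, November 2018.
Longest run of consecutive months below the threshold: 9.
9 ≥ 5, so Arden Industries became eligible.

Yes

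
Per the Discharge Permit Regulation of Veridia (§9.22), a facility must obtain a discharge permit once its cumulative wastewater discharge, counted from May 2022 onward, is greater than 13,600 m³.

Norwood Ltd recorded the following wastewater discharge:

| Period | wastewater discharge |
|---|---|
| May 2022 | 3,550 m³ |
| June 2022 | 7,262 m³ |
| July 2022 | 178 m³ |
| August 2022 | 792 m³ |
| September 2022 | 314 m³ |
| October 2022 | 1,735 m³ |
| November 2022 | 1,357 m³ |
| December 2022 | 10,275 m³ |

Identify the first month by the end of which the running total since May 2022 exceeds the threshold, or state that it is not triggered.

October 2022

Through May 2022: 3,550 m³
Through June 2022: 10,812 m³
Through July 2022: 10,990 m³
Through August 2022: 11,782 m³
Through September 2022: 12,096 m³
Through October 2022: 13,831 m³ ← exceeds threshold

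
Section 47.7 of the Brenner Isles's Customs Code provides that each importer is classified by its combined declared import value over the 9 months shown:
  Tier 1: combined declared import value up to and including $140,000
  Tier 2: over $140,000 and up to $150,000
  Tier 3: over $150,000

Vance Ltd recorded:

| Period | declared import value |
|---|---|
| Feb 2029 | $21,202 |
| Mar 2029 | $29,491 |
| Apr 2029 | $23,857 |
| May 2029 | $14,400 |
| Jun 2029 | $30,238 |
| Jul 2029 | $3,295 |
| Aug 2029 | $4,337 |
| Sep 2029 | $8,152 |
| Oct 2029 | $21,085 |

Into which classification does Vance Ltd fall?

Combined declared import value: $21,202 + $29,491 + $23,857 + $14,400 + $30,238 + $3,295 + $4,337 + $8,152 + $21,085 = $156,057.
$156,057 > $150,000, so Tier 3 applies.

Tier 3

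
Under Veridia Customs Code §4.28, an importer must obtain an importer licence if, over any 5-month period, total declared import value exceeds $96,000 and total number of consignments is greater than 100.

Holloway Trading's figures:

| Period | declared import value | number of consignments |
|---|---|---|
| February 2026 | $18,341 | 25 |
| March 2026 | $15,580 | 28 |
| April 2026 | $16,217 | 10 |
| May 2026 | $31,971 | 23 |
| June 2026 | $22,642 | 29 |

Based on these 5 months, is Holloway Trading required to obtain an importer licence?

Yes

Total declared import value: $18,341 + $15,580 + $16,217 + $31,971 + $22,642 = $104,751 (> $96,000).
Total number of consignments: 25 + 28 + 10 + 23 + 29 = 115 (> 100).
The test is 'and': both thresholds are exceeded.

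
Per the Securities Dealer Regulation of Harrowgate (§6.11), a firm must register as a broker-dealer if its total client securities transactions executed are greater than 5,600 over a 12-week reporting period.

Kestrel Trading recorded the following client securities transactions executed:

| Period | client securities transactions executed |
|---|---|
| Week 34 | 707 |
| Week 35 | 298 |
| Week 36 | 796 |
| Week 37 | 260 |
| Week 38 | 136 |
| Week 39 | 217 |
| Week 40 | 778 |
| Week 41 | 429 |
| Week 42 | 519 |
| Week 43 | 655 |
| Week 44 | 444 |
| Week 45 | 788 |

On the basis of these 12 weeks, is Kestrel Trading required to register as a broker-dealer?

Total client securities transactions executed: 707 + 298 + 796 + 260 + 136 + 217 + 778 + 429 + 519 + 655 + 444 + 788 = 6,027.
6,027 > 5,600, so the threshold is exceeded.

Yes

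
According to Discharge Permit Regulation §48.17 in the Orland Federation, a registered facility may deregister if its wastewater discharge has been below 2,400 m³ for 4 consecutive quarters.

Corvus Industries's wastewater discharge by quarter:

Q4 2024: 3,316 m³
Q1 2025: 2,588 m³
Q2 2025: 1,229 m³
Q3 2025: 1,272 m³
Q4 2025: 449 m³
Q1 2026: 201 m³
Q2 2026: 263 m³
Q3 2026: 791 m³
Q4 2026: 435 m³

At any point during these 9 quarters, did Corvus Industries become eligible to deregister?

Yes

Quarters below 2,400 m³: Q2 2025, Q3 2025, Q4 2025, Q1 2026, Q2 2026, Q3 2026, Q4 2026.
Longest run of consecutive quarters below the threshold: 7.
7 ≥ 4, so Corvus Industries became eligible.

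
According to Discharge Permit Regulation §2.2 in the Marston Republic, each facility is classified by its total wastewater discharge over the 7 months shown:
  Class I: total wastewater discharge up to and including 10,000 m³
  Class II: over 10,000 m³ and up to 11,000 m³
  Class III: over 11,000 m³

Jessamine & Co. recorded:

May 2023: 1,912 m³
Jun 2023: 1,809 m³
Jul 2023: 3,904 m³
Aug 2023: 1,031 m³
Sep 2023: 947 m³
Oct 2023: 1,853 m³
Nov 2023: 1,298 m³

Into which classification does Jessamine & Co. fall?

Total wastewater discharge: 1,912 m³ + 1,809 m³ + 3,904 m³ + 1,031 m³ + 947 m³ + 1,853 m³ + 1,298 m³ = 12,754 m³.
12,754 m³ > 11,000 m³, so Class III applies.

Class III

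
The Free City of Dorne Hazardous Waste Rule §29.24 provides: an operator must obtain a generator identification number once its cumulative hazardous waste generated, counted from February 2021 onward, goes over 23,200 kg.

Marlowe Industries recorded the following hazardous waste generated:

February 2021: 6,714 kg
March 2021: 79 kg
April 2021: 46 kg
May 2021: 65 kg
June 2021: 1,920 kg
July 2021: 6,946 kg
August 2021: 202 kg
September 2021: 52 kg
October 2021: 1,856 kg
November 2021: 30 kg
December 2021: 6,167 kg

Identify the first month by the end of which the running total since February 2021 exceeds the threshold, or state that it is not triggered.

Through February 2021: 6,714 kg
Through March 2021: 6,793 kg
Through April 2021: 6,839 kg
Through May 2021: 6,904 kg
Through June 2021: 8,824 kg
Through July 2021: 15,770 kg
Through August 2021: 15,972 kg
Through September 2021: 16,024 kg
Through October 2021: 17,880 kg
Through November 2021: 17,910 kg
Through December 2021: 24,077 kg ← exceeds threshold

December 2021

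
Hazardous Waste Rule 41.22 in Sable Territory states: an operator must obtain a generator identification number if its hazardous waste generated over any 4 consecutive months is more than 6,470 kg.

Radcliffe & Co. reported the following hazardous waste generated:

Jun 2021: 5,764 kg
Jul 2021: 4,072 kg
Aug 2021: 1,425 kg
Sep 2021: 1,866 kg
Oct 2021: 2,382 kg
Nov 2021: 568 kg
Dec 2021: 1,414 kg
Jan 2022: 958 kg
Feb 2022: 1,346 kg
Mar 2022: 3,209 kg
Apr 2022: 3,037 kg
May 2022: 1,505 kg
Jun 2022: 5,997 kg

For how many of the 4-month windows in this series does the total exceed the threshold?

6

Jun 2021–Sep 2021: 5,764 kg + 4,072 kg + 1,425 kg + 1,866 kg = 13,127 kg (over)
Jul 2021–Oct 2021: 4,072 kg + 1,425 kg + 1,866 kg + 2,382 kg = 9,745 kg (over)
Aug 2021–Nov 2021: 1,425 kg + 1,866 kg + 2,382 kg + 568 kg = 6,241 kg (under)
Sep 2021–Dec 2021: 1,866 kg + 2,382 kg + 568 kg + 1,414 kg = 6,230 kg (under)
Oct 2021–Jan 2022: 2,382 kg + 568 kg + 1,414 kg + 958 kg = 5,322 kg (under)
Nov 2021–Feb 2022: 568 kg + 1,414 kg + 958 kg + 1,346 kg = 4,286 kg (under)
Dec 2021–Mar 2022: 1,414 kg + 958 kg + 1,346 kg + 3,209 kg = 6,927 kg (over)
Jan 2022–Apr 2022: 958 kg + 1,346 kg + 3,209 kg + 3,037 kg = 8,550 kg (over)
Feb 2022–May 2022: 1,346 kg + 3,209 kg + 3,037 kg + 1,505 kg = 9,097 kg (over)
Mar 2022–Jun 2022: 3,209 kg + 3,037 kg + 1,505 kg + 5,997 kg = 13,748 kg (over)
6 windows exceed the threshold.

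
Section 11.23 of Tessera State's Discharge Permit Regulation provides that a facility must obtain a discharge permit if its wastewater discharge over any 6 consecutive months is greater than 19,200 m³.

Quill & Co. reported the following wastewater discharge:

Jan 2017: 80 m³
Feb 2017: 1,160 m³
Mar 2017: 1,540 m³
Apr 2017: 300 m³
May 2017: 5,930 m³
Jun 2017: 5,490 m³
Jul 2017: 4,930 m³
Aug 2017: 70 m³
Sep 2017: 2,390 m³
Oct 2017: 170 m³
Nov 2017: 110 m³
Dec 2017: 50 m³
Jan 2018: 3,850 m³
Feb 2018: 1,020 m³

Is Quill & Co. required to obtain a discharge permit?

Yes

Jan 2017–Jun 2017: 80 m³ + 1,160 m³ + 1,540 m³ + 300 m³ + 5,930 m³ + 5,490 m³ = 14,500 m³ (under)
Feb 2017–Jul 2017: 1,160 m³ + 1,540 m³ + 300 m³ + 5,930 m³ + 5,490 m³ + 4,930 m³ = 19,350 m³ (over)
Mar 2017–Aug 2017: 1,540 m³ + 300 m³ + 5,930 m³ + 5,490 m³ + 4,930 m³ + 70 m³ = 18,260 m³ (under)
Apr 2017–Sep 2017: 300 m³ + 5,930 m³ + 5,490 m³ + 4,930 m³ + 70 m³ + 2,390 m³ = 19,110 m³ (under)
May 2017–Oct 2017: 5,930 m³ + 5,490 m³ + 4,930 m³ + 70 m³ + 2,390 m³ + 170 m³ = 18,980 m³ (under)
Jun 2017–Nov 2017: 5,490 m³ + 4,930 m³ + 70 m³ + 2,390 m³ + 170 m³ + 110 m³ = 13,160 m³ (under)
Jul 2017–Dec 2017: 4,930 m³ + 70 m³ + 2,390 m³ + 170 m³ + 110 m³ + 50 m³ = 7,720 m³ (under)
Aug 2017–Jan 2018: 70 m³ + 2,390 m³ + 170 m³ + 110 m³ + 50 m³ + 3,850 m³ = 6,640 m³ (under)
Sep 2017–Feb 2018: 2,390 m³ + 170 m³ + 110 m³ + 50 m³ + 3,850 m³ + 1,020 m³ = 7,590 m³ (under)
At least one window exceeds 19,200 m³.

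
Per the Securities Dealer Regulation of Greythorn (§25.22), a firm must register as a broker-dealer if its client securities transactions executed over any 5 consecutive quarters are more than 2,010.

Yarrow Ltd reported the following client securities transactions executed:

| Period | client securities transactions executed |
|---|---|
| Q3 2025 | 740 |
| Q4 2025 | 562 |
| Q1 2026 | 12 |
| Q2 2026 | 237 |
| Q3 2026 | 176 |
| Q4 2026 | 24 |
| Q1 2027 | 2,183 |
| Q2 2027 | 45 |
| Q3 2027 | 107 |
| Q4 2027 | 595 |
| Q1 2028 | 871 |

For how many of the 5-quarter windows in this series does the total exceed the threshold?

Q3 2025–Q3 2026: 740 + 562 + 12 + 237 + 176 = 1,727 (under)
Q4 2025–Q4 2026: 562 + 12 + 237 + 176 + 24 = 1,011 (under)
Q1 2026–Q1 2027: 12 + 237 + 176 + 24 + 2,183 = 2,632 (over)
Q2 2026–Q2 2027: 237 + 176 + 24 + 2,183 + 45 = 2,665 (over)
Q3 2026–Q3 2027: 176 + 24 + 2,183 + 45 + 107 = 2,535 (over)
Q4 2026–Q4 2027: 24 + 2,183 + 45 + 107 + 595 = 2,954 (over)
Q1 2027–Q1 2028: 2,183 + 45 + 107 + 595 + 871 = 3,801 (over)
5 windows exceed the threshold.

5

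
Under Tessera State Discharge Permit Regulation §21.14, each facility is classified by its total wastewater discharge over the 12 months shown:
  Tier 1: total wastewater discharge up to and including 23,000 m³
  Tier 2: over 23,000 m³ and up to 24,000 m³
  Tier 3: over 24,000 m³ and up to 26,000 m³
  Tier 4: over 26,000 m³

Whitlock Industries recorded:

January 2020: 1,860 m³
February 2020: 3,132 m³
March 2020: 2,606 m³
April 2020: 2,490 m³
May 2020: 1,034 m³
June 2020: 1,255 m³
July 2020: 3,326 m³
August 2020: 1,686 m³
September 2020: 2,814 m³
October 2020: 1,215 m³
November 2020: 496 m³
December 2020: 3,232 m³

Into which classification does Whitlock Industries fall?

Total wastewater discharge: 1,860 m³ + 3,132 m³ + 2,606 m³ + 2,490 m³ + 1,034 m³ + 1,255 m³ + 3,326 m³ + 1,686 m³ + 2,814 m³ + 1,215 m³ + 496 m³ + 3,232 m³ = 25,146 m³.
24,000 m³ < 25,146 m³ ≤ 26,000 m³, so Tier 3 applies.

Tier 3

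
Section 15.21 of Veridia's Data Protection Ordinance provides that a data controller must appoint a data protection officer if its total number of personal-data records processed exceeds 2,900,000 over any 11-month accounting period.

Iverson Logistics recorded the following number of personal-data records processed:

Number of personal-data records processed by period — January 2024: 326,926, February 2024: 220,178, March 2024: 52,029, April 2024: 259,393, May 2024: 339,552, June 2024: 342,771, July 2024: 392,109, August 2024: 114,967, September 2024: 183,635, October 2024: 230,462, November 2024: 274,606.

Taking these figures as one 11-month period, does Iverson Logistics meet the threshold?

No

Total number of personal-data records processed: 326,926 + 220,178 + 52,029 + 259,393 + 339,552 + 342,771 + 392,109 + 114,967 + 183,635 + 230,462 + 274,606 = 2,736,628.
2,736,628 ≤ 2,900,000, so the threshold is not exceeded.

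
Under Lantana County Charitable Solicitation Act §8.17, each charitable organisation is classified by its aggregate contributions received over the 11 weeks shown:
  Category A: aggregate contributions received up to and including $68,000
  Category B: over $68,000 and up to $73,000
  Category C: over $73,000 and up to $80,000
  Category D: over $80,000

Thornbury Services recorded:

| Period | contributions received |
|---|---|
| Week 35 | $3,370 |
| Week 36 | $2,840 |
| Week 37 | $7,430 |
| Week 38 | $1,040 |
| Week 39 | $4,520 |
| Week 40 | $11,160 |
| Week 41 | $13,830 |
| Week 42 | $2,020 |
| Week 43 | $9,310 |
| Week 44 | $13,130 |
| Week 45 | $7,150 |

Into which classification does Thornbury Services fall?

Category C

Aggregate contributions received: $3,370 + $2,840 + $7,430 + $1,040 + $4,520 + $11,160 + $13,830 + $2,020 + $9,310 + $13,130 + $7,150 = $75,800.
$73,000 < $75,800 ≤ $80,000, so Category C applies.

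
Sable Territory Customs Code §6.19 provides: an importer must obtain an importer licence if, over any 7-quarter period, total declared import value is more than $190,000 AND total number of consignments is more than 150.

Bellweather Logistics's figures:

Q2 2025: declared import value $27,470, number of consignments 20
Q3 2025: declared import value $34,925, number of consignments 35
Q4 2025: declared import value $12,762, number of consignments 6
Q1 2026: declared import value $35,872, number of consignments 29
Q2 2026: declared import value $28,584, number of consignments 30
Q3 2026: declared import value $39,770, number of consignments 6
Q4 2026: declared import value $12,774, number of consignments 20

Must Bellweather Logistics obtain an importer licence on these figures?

Total declared import value: $27,470 + $34,925 + $12,762 + $35,872 + $28,584 + $39,770 + $12,774 = $192,157 (> $190,000).
Total number of consignments: 20 + 35 + 6 + 29 + 30 + 6 + 20 = 146 (≤ 150).
The test is 'and': the rule requires both, and at least one is not exceeded.

No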